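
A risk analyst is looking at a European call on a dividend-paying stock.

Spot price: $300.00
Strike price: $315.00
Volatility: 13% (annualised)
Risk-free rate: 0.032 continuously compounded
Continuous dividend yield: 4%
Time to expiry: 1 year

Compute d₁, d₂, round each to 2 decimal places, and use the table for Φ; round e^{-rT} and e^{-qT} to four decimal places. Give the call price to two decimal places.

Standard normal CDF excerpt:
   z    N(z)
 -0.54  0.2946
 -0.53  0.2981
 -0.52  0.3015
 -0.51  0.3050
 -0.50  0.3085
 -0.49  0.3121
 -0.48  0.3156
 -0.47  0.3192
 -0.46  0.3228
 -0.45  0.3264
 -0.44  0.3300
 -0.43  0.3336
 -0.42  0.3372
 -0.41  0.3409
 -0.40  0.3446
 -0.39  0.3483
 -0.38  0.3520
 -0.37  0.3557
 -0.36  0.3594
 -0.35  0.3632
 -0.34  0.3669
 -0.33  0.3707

T = 1;  σ√T = 0.1300
ln(S/K) + (r − q + σ²/2)T = ln(300/315) + (0.032 − 0.04 + 0.13²/2)·1 = -0.0488 + 0.0005 = -0.0483
d₁ = -0.0483 / 0.1300 = -0.3718 which rounds to -0.37
d₂ = d₁ − σ√T = -0.3718 − 0.1300 = -0.5018 which rounds to -0.50
exp(−qT) = exp(−0.04·1) = 0.9608;  exp(−rT) = exp(−0.032·1) = 0.9685
C = 300·0.9608·N(-0.37) − 315·0.9685·N(-0.50) = 300·0.9608·0.3557 − 315·0.9685·0.3085 = 102.5270 − 94.1164 = 8.4106

$8.41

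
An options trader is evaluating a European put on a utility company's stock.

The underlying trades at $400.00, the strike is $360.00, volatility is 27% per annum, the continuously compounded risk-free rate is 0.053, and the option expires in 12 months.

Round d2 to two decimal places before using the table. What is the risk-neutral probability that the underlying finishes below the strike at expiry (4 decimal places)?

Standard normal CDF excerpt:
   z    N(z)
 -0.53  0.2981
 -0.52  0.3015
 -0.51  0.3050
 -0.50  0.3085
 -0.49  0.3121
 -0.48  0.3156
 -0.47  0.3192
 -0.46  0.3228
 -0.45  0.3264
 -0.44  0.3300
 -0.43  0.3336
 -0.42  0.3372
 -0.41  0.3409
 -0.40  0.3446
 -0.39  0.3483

0.3264

σ√T = 0.27 × 1.0000 = 0.2700
d₁ = [ln(400/360) + (0.053 + ½·0.27²)·1] / (σ√T) = (0.1054 + 0.0895) / 0.2700 = 0.7215 ≈ 0.72
d₂ = 0.7215 − 0.2700 = 0.4515 ≈ 0.45
Pr(exercise) under Q = N(−d₂) = N(-0.45) = 0.3264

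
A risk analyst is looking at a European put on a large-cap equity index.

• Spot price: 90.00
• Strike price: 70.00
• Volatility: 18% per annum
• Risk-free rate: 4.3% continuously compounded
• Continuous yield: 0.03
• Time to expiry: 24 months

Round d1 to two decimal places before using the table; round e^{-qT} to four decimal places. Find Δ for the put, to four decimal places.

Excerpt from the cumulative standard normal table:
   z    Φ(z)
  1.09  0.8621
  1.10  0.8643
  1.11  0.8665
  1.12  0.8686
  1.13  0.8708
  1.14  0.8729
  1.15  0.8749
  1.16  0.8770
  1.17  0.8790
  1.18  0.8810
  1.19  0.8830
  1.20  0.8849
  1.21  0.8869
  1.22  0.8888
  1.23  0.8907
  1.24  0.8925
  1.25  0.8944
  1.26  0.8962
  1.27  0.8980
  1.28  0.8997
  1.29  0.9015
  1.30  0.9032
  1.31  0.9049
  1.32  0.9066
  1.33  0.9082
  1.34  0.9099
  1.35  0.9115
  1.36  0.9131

-0.1047

T = 2;  σ√T = 0.2546
d₁ = [ln(90/70) + (0.043 − 0.03 + 0.18²/2)·2] / 0.2546 = [0.2513 + 0.0584] / 0.2546 = 1.2167 ⇒ 1.22
N(d₁) = N(1.22) = 0.8888
Δ_put = e^(−qT)·(N(d₁) − 1) = 0.9418·(0.8888 − 1) = -0.1047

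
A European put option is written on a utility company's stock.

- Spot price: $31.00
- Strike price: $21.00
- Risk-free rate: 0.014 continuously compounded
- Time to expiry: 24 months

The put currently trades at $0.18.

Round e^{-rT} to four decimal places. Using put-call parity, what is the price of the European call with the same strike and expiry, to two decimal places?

$10.76

e^(−rT) = e^(−0.014·2) = 0.9724
Put-call parity: C − P = S − K·e^(−rT) = 31 − 21·0.9724 = 31 − 20.4204 = 10.5796
C = P + (C − P) = 0.18 + (10.5796) = 10.7596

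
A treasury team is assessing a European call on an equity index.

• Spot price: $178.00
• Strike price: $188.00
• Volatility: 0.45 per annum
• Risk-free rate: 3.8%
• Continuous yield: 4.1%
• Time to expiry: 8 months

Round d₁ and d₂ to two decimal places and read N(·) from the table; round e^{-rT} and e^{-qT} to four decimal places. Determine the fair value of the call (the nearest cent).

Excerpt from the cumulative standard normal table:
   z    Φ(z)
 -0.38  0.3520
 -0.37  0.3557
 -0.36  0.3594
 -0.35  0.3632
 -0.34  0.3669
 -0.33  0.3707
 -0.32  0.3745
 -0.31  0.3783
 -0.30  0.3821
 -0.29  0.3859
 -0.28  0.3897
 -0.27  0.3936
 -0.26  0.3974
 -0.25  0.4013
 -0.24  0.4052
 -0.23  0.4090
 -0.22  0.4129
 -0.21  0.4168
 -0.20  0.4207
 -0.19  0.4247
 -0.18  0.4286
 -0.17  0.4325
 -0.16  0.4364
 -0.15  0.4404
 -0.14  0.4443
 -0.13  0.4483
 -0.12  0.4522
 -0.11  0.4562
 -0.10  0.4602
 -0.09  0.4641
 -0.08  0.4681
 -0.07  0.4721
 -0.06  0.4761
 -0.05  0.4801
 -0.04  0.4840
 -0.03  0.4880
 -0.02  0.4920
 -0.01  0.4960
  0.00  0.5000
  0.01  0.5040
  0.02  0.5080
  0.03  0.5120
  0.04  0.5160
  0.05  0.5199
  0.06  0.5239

σ√T = 0.45·√0.6667 = 0.3674
d₁ = [ln(178/188) + (0.038 − 0.041 + ½·0.45²)·0.6667] / (σ√T) = (-0.0547 + 0.0655) / 0.3674 = 0.0295 ≈ 0.03
d₂ = 0.0295 − 0.3674 = -0.3379 ≈ -0.34
e^(−qT) = e^(−0.041·0.6667) = 0.9730;  e^(−rT) = e^(−0.038·0.6667) = 0.9750
C = 178·0.9730·N(0.03) − 188·0.9750·N(-0.34) = 178·0.9730·0.5120 − 188·0.9750·0.3669 = 88.6753 − 67.2528 = 21.4226

$21.42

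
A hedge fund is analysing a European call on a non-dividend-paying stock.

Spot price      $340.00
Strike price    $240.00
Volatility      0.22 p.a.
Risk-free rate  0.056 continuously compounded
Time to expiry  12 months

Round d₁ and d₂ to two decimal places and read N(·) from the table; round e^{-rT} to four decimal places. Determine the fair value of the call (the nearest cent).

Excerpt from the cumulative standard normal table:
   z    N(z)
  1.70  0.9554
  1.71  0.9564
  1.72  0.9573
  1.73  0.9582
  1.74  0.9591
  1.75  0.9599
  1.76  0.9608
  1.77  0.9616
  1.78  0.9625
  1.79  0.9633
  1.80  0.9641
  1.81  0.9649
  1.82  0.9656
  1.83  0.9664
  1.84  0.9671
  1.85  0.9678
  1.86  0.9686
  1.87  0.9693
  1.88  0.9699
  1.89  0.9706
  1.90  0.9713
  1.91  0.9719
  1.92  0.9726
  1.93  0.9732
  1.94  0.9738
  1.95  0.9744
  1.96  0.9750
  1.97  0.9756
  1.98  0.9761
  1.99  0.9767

$113.86

T = 1;  σ√T = 0.2200
ln(S/K) + (r + σ²/2)T = ln(340/240) + (0.056 + 0.22²/2)·1 = 0.3483 + 0.0802 = 0.4285
d₁ = 0.4285 / 0.2200 = 1.9478 ⇒ 1.95
d₂ = d₁ − σ√T = 1.9478 − 0.2200 = 1.7278 ⇒ 1.73
exp(−rT) = exp(−0.056·1) = 0.9455
C = 340·N(1.95) − 240·0.9455·N(1.73) = 340·0.9744 − 240·0.9455·0.9582 = 331.2960 − 217.4347 = 113.8613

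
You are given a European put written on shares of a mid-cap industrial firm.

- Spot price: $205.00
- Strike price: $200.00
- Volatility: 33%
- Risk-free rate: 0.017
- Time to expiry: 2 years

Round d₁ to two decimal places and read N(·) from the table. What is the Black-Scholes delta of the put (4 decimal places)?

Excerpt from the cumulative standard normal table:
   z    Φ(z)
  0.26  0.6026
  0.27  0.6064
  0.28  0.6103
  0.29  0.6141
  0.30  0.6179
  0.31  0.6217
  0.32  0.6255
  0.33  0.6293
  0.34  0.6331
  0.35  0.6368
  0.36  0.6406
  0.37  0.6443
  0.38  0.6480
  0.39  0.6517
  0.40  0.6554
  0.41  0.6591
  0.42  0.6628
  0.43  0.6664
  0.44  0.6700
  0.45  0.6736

σ√T = 0.33 × 1.4142 = 0.4667
d₁ = [ln(205/200) + (0.017 + ½·0.33²)·2] / (σ√T) = (0.0247 + 0.1429) / 0.4667 = 0.3591 → 0.36
N(d₁) = N(0.36) = 0.6406
Δ_put = N(d₁) − 1 = 0.6406 − 1 = -0.3594

-0.3594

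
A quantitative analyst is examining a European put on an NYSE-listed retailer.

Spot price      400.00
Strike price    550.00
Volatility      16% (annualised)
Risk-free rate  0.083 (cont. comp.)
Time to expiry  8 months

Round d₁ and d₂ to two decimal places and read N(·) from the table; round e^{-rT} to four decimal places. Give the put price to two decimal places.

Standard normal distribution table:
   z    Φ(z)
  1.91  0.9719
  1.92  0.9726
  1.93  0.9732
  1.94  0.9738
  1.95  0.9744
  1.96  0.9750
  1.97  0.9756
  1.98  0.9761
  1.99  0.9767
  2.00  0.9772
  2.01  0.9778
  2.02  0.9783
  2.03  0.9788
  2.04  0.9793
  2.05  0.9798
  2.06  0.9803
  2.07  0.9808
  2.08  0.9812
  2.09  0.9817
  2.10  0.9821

120.87

T = 0.6667;  σ√T = 0.1306
ln(S/K) + (r + σ²/2)T = ln(400/550) + (0.083 + 0.16²/2)·0.6667 = -0.3185 + 0.0639 = -0.2546
d₁ = -0.2546 / 0.1306 = -1.9488 which rounds to -1.95
d₂ = d₁ − σ√T = -1.9488 − 0.1306 = -2.0794 which rounds to -2.08
exp(−rT) = exp(−0.083·0.6667) = 0.9462
P = 550·0.9462·N(2.08) − 400·N(1.95) = 550·0.9462·0.9812 − 400·0.9744 = 510.6263 − 389.7600 = 120.8663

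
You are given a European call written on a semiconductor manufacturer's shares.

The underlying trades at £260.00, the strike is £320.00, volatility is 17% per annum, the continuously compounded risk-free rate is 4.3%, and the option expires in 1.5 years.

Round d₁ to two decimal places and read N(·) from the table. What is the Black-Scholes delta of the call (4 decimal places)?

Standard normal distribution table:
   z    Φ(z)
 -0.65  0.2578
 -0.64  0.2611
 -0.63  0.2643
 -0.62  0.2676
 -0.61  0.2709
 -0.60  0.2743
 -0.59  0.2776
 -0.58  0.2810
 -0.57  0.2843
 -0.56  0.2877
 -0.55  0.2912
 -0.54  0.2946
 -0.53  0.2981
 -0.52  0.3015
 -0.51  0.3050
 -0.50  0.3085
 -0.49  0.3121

0.2810

T = 1.5;  σ√T = 0.2082
d₁ = [ln(260/320) + (0.043 + ½·0.17²)·1.5] / (σ√T) = (-0.2076 + 0.0862) / 0.2082 = -0.5834 → -0.58
N(d₁) = N(-0.58) = 0.2810
Δ_call = N(d₁) = 0.2810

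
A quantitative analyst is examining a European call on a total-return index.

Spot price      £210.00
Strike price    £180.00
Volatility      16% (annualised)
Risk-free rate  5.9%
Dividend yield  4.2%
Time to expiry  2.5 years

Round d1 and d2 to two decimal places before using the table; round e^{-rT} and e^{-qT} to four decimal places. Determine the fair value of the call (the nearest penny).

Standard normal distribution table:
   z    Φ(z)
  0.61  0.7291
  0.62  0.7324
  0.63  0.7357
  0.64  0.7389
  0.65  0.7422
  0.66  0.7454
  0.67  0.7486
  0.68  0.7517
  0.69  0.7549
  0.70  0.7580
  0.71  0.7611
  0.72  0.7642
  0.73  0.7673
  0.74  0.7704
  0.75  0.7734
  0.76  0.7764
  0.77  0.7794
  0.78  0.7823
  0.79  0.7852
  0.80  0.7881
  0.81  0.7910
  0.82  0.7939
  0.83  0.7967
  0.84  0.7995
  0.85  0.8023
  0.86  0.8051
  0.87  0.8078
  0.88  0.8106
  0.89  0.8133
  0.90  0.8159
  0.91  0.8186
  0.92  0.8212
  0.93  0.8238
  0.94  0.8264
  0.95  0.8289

σ√T = 0.16 × 1.5811 = 0.2530
d₁ = [ln(210/180) + (0.059 − 0.042 + ½·0.16²)·2.5] / (σ√T) = (0.1542 + 0.0745) / 0.2530 = 0.9038 which rounds to 0.90
d₂ = 0.9038 − 0.2530 = 0.6508 which rounds to 0.65
e^(−qT) = e^(−0.042·2.5) = 0.9003;  e^(−rT) = e^(−0.059·2.5) = 0.8629
C = 210·0.9003·N(0.90) − 180·0.8629·N(0.65) = 210·0.9003·0.8159 − 180·0.8629·0.7422 = 154.2565 − 115.2800 = 38.9765

£38.98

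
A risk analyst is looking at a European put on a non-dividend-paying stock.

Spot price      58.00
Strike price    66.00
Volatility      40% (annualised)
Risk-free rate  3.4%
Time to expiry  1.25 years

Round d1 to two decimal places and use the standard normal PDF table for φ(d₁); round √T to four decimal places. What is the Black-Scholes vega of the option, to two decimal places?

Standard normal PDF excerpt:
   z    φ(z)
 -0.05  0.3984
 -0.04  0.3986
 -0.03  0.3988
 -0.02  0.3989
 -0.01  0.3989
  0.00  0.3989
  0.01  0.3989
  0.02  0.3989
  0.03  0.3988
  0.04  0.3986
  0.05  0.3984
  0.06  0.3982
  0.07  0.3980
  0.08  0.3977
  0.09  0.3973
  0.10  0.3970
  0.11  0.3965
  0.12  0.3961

T = 1.25;  σ√T = 0.4472
d₁ = [ln(58/66) + (0.034 + 0.4²/2)·1.25] / 0.4472 = [-0.1292 + 0.1425] / 0.4472 = 0.0297 which rounds to 0.03
√T = √1.25 = 1.1180
φ(d₁) = φ(0.03) = 0.3988
vega = S·φ(d₁)·√T = 58·0.3988·1.1180 = 25.8598
(The call has the same vega.)

25.86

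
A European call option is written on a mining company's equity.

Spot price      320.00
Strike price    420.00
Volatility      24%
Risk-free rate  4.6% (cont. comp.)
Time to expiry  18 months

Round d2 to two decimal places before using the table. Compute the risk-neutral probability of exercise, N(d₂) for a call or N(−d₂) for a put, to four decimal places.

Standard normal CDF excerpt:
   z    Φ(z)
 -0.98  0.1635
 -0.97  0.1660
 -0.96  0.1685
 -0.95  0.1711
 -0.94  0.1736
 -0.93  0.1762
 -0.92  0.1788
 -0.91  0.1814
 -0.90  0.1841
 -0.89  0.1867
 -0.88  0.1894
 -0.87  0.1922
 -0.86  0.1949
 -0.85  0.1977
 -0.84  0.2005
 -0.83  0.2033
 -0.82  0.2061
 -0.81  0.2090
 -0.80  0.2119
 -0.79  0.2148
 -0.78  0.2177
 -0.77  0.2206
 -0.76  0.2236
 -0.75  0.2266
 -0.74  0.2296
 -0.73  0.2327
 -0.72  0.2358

σ√T = 0.24·√1.5 = 0.2939
d₁ = [ln(320/420) + (0.046 + 0.24²/2)·1.5] / 0.2939 = [-0.2719 + 0.1122] / 0.2939 = -0.5434 → -0.54
d₂ = d₁ − σ√T = -0.5434 − 0.2939 = -0.8374 → -0.84
Risk-neutral Pr[S_T > K] = N(d₂) = N(-0.84) = 0.2005

0.2005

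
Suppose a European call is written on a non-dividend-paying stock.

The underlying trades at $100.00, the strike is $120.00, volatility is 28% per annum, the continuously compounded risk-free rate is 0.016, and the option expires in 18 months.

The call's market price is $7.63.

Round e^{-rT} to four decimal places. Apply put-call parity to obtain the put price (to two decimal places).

$24.79

e^(−rT) = e^(−0.016·1.5) = 0.9763
Put-call parity: C − P = S − K·e^(−rT) = 100 − 120·0.9763 = 100 − 117.1560 = -17.1560
P = C − (C − P) = 7.63 − (-17.1560) = 24.7860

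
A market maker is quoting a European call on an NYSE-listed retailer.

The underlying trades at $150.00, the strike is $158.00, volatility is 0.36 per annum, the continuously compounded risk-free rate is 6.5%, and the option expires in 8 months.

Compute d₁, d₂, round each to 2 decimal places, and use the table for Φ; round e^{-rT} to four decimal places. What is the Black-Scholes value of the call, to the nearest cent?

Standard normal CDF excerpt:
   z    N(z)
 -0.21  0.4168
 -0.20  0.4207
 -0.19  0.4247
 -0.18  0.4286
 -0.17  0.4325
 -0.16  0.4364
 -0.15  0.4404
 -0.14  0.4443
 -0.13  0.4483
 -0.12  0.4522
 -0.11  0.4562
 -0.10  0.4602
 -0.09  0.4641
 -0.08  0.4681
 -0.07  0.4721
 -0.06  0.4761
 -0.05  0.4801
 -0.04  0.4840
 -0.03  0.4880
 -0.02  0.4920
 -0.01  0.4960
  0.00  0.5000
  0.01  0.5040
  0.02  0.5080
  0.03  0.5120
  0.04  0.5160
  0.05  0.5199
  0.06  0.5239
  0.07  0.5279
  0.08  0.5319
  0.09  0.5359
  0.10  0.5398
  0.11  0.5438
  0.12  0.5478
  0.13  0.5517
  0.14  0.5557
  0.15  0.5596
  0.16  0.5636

σ√T = 0.36·√0.6667 = 0.2939
d₁ = [ln(150/158) + (0.065 + ½·0.36²)·0.6667] / (σ√T) = (-0.0520 + 0.0865) / 0.2939 = 0.1176 ≈ 0.12
d₂ = 0.1176 − 0.2939 = -0.1763 ≈ -0.18
e^(−rT) = e^(−0.065·0.6667) = 0.9576
C = 150·N(0.12) − 158·0.9576·N(-0.18) = 150·0.5478 − 158·0.9576·0.4286 = 82.1700 − 64.8475 = 17.3225

$17.32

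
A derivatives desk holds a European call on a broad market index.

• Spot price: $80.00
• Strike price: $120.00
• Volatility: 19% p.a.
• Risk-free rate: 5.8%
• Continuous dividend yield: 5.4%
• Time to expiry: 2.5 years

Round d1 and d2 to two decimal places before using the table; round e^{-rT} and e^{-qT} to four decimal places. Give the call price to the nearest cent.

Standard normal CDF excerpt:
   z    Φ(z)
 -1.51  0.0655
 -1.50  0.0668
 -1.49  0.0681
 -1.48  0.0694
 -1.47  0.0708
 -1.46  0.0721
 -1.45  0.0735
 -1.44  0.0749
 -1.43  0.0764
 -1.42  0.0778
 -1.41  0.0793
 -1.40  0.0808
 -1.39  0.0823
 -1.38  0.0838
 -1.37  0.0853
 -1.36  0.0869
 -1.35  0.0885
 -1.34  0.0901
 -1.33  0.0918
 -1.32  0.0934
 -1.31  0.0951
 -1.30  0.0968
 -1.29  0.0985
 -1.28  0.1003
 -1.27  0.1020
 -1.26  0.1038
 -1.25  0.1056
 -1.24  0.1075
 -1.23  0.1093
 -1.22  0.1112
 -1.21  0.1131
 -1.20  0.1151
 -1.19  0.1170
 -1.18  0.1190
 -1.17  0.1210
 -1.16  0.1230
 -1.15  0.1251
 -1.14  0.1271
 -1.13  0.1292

T = 2.5;  σ√T = 0.3004
d₁ = [ln(80/120) + (0.058 − 0.054 + 0.19²/2)·2.5] / 0.3004 = [-0.4055 + 0.0551] / 0.3004 = -1.1662 ⇒ -1.17
d₂ = d₁ − σ√T = -1.1662 − 0.3004 = -1.4666 ⇒ -1.47
exp(−qT) = exp(−0.054·2.5) = 0.8737;  exp(−rT) = exp(−0.058·2.5) = 0.8650
C = 80·0.8737·N(-1.17) − 120·0.8650·N(-1.47) = 80·0.8737·0.1210 − 120·0.8650·0.0708 = 8.4574 − 7.3490 = 1.1084

$1.11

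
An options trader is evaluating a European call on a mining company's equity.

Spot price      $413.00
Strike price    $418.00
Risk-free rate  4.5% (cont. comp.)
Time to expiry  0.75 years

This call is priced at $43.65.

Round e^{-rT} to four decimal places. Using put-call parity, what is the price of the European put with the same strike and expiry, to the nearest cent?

$34.77

e^(−rT) = e^(−0.045·0.75) = 0.9668
Put-call parity: C − P = S − K·e^(−rT) = 413 − 418·0.9668 = 413 − 404.1224 = 8.8776
P = C − (C − P) = 43.65 − (8.8776) = 34.7724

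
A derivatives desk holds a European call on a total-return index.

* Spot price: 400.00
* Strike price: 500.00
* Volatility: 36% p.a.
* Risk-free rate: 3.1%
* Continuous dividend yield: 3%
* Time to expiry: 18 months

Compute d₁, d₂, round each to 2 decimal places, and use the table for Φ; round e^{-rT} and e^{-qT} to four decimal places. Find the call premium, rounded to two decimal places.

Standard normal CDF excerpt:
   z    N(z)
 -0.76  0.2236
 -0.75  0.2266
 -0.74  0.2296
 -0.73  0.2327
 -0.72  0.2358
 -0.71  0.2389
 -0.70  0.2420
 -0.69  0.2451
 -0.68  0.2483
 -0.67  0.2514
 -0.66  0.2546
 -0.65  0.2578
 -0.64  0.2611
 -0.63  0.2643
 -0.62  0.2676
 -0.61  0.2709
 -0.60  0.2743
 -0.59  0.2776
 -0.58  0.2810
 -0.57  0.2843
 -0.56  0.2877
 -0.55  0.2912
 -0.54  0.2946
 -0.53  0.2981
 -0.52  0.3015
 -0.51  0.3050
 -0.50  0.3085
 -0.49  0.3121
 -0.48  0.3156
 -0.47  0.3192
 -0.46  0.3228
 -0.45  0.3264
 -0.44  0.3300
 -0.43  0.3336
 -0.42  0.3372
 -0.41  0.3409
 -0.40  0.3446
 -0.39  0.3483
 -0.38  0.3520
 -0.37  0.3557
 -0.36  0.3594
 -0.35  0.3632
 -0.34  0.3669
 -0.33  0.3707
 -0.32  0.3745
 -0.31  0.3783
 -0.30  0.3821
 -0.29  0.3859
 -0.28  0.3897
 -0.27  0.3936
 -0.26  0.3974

36.47

σ√T = 0.36 × 1.2247 = 0.4409
d₁ = [ln(400/500) + (0.031 − 0.03 + 0.36²/2)·1.5] / 0.4409 = [-0.2231 + 0.0987] / 0.4409 = -0.2822 which rounds to -0.28
d₂ = d₁ − σ√T = -0.2822 − 0.4409 = -0.7232 which rounds to -0.72
e^(−qT) = e^(−0.03·1.5) = 0.9560;  e^(−rT) = e^(−0.031·1.5) = 0.9546
N(d₁) = N(-0.28) = 0.3897;  N(d₂) = N(-0.72) = 0.2358
C = 400·0.9560·0.3897 − 500·0.9546·0.2358 = 149.0213 − 112.5473 = 36.4739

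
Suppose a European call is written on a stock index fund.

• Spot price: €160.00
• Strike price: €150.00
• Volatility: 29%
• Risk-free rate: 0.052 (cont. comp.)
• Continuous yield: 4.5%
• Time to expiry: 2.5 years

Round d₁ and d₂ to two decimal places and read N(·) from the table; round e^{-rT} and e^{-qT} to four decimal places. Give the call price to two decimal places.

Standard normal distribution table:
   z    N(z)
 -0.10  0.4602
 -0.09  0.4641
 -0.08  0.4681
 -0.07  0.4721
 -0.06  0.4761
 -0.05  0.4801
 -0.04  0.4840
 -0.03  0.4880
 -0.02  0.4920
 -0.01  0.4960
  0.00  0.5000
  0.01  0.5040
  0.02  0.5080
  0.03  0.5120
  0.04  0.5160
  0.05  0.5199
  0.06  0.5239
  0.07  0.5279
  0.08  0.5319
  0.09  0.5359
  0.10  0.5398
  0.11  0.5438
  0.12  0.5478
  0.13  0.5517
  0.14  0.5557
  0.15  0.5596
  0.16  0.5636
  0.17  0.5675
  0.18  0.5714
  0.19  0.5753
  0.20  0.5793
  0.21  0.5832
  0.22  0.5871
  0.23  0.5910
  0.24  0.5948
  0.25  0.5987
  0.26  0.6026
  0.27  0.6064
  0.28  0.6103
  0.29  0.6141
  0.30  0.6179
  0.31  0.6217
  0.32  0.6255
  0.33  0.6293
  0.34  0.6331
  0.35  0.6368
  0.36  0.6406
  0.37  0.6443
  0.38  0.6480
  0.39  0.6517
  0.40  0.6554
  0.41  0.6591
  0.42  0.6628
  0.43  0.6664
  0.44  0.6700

T = 2.5;  σ√T = 0.4585
d₁ = [ln(160/150) + (0.052 − 0.045 + ½·0.29²)·2.5] / (σ√T) = (0.0645 + 0.1226) / 0.4585 = 0.4082 ≈ 0.41
d₂ = 0.4082 − 0.4585 = -0.0503 ≈ -0.05
exp(−qT) = exp(−0.045·2.5) = 0.8936;  exp(−rT) = exp(−0.052·2.5) = 0.8781
C = 160·0.8936·N(0.41) − 150·0.8781·N(-0.05) = 160·0.8936·0.6591 − 150·0.8781·0.4801 = 94.2355 − 63.2364 = 30.9991

€31.00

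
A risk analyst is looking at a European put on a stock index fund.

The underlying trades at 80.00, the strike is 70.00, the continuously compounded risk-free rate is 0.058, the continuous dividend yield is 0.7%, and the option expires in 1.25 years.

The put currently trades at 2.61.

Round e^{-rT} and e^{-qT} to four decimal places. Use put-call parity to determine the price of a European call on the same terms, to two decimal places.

e^(−qT) = e^(−0.007·1.25) = 0.9913;  e^(−rT) = e^(−0.058·1.25) = 0.9301
Put-call parity: C − P = S·e^(−qT) − K·e^(−rT) = 80·0.9913 − 70·0.9301 = 79.3040 − 65.1070 = 14.1970
C = P + (C − P) = 2.61 + (14.1970) = 16.8070

16.81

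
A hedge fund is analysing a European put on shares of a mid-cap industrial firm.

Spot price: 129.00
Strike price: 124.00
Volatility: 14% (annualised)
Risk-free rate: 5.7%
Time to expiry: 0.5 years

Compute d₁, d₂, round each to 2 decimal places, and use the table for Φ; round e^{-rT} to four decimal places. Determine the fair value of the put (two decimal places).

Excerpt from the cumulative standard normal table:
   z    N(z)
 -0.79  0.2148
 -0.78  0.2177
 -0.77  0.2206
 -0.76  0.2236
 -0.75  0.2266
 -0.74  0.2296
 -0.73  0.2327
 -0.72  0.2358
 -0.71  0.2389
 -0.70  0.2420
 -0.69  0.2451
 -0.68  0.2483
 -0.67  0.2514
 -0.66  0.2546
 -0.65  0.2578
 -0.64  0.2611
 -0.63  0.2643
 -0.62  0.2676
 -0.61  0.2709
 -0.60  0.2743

σ√T = 0.14·√0.5 = 0.0990
ln(S/K) + (r + σ²/2)T = ln(129/124) + (0.057 + 0.14²/2)·0.5 = 0.0395 + 0.0334 = 0.0729
d₁ = 0.0729 / 0.0990 = 0.7367 ⇒ 0.74
d₂ = d₁ − σ√T = 0.7367 − 0.0990 = 0.6377 ⇒ 0.64
exp(−rT) = exp(−0.057·0.5) = 0.9719
N(−d₂) = N(-0.64) = 0.2611;  N(−d₁) = N(-0.74) = 0.2296
P = 124·0.9719·0.2611 − 129·0.2296 = 31.4666 − 29.6184 = 1.8482

1.85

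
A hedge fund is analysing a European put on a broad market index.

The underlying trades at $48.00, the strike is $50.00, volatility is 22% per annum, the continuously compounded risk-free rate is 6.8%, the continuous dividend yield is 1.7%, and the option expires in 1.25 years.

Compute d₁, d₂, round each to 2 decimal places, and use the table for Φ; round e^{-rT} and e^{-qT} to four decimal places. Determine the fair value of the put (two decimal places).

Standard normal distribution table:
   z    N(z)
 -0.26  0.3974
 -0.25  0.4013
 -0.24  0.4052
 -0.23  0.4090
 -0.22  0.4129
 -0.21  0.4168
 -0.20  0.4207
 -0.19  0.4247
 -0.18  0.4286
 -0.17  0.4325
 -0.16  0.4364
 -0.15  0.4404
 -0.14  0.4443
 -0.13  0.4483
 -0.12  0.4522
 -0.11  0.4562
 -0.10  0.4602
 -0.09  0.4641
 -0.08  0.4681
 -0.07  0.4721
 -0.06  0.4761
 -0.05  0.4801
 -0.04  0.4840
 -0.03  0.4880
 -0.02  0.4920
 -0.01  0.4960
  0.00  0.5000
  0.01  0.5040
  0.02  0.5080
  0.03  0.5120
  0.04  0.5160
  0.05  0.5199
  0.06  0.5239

T = 1.25;  σ√T = 0.2460
d₁ = [ln(48/50) + (0.068 − 0.017 + ½·0.22²)·1.25] / (σ√T) = (-0.0408 + 0.0940) / 0.2460 = 0.2162 ⇒ 0.22
d₂ = 0.2162 − 0.2460 = -0.0298 ⇒ -0.03
e^(−qT) = e^(−0.017·1.25) = 0.9790;  e^(−rT) = e^(−0.068·1.25) = 0.9185
N(−d₂) = N(0.03) = 0.5120;  N(−d₁) = N(-0.22) = 0.4129
P = 50·0.9185·0.5120 − 48·0.9790·0.4129 = 23.5136 − 19.4030 = 4.1106

$4.11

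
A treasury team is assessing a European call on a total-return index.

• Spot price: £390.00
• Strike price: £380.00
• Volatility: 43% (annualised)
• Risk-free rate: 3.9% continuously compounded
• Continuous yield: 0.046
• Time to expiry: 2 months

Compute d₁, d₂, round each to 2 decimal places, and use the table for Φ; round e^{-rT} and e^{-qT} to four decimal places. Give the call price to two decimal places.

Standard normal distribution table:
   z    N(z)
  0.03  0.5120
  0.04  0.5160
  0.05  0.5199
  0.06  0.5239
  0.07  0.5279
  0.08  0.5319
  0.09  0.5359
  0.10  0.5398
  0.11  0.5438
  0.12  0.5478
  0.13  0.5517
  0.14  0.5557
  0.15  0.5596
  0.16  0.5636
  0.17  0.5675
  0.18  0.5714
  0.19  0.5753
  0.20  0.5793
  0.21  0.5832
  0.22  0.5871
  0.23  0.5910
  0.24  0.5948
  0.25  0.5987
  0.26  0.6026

£32.46

T = 0.1667;  σ√T = 0.1755
d₁ = [ln(390/380) + (0.039 − 0.046 + 0.43²/2)·0.1667] / 0.1755 = [0.0260 + 0.0142] / 0.1755 = 0.2291 which rounds to 0.23
d₂ = d₁ − σ√T = 0.2291 − 0.1755 = 0.0535 which rounds to 0.05
e^(−qT) = e^(−0.046·0.1667) = 0.9924;  e^(−rT) = e^(−0.039·0.1667) = 0.9935
C = 390·0.9924·N(0.23) − 380·0.9935·N(0.05) = 390·0.9924·0.5910 − 380·0.9935·0.5199 = 228.7383 − 196.2778 = 32.4604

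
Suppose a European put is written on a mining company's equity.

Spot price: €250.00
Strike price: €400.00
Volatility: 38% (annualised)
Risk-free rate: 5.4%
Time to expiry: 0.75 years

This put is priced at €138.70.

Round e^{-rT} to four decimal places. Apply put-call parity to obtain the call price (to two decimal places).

exp(−rT) = exp(−0.054·0.75) = 0.9603
Put-call parity: C − P = S − K·e^(−rT) = 250 − 400·0.9603 = 250 − 384.1200 = -134.1200
C = P + (C − P) = 138.70 + (-134.1200) = 4.5800

€4.58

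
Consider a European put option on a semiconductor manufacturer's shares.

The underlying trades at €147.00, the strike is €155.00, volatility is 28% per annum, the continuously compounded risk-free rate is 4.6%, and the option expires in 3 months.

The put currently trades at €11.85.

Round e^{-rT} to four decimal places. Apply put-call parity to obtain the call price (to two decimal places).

€5.62

exp(−rT) = exp(−0.046·0.25) = 0.9886
Put-call parity: C − P = S − K·e^(−rT) = 147 − 155·0.9886 = 147 − 153.2330 = -6.2330
C = P + (C − P) = 11.85 + (-6.2330) = 5.6170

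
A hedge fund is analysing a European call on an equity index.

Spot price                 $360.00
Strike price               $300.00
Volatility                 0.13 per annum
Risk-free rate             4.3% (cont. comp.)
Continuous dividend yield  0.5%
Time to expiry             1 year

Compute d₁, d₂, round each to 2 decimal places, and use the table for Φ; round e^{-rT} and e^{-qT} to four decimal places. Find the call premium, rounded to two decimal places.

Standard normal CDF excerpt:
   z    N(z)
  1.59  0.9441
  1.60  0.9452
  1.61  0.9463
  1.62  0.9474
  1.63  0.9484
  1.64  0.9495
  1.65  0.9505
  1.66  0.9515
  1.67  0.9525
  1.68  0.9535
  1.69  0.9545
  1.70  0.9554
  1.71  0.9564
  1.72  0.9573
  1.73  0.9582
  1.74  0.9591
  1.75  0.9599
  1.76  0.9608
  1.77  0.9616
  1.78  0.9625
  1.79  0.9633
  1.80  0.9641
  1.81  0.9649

T = 1;  σ√T = 0.1300
d₁ = [ln(360/300) + (0.043 − 0.005 + 0.13²/2)·1] / 0.1300 = [0.1823 + 0.0464] / 0.1300 = 1.7598 ≈ 1.76
d₂ = d₁ − σ√T = 1.7598 − 0.1300 = 1.6298 ≈ 1.63
exp(−qT) = exp(−0.005·1) = 0.9950;  exp(−rT) = exp(−0.043·1) = 0.9579
C = 360·0.9950·N(1.76) − 300·0.9579·N(1.63) = 360·0.9950·0.9608 − 300·0.9579·0.9484 = 344.1586 − 272.5417 = 71.6169

$71.62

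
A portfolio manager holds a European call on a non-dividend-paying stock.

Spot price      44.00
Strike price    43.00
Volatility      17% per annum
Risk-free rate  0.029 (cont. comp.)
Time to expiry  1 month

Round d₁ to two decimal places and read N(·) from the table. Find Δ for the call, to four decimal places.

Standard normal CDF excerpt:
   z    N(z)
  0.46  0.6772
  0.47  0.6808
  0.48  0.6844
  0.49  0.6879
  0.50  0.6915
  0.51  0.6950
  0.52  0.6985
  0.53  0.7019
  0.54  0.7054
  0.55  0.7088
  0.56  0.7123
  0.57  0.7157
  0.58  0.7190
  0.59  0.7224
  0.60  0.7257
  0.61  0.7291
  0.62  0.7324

0.7054

T = 0.08333;  σ√T = 0.0491
d₁ = [ln(44/43) + (0.029 + 0.17²/2)·0.08333] / 0.0491 = [0.0230 + 0.0036] / 0.0491 = 0.5422 → 0.54
N(d₁) = N(0.54) = 0.7054
Δ_call = N(d₁) = 0.7054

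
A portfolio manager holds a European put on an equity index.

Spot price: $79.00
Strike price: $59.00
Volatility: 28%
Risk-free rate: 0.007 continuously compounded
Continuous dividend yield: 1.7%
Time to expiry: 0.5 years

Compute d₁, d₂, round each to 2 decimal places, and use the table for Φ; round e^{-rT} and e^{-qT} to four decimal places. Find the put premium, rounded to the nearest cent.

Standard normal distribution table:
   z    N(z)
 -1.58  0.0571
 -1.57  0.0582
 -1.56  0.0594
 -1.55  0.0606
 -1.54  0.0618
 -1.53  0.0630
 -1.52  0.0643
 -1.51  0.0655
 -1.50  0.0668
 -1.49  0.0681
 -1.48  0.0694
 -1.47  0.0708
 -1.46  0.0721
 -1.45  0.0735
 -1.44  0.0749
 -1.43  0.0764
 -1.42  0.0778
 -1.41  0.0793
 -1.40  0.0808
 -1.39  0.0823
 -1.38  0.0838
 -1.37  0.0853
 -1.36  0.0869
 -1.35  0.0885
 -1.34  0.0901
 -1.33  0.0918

$0.46

σ√T = 0.28·√0.5 = 0.1980
d₁ = [ln(79/59) + (0.007 − 0.017 + 0.28²/2)·0.5] / 0.1980 = [0.2919 + 0.0146] / 0.1980 = 1.5481 ⇒ 1.55
d₂ = d₁ − σ√T = 1.5481 − 0.1980 = 1.3501 ⇒ 1.35
exp(−qT) = exp(−0.017·0.5) = 0.9915;  exp(−rT) = exp(−0.007·0.5) = 0.9965
N(−d₂) = N(-1.35) = 0.0885;  N(−d₁) = N(-1.55) = 0.0606
P = 59·0.9965·0.0885 − 79·0.9915·0.0606 = 5.2032 − 4.7467 = 0.4565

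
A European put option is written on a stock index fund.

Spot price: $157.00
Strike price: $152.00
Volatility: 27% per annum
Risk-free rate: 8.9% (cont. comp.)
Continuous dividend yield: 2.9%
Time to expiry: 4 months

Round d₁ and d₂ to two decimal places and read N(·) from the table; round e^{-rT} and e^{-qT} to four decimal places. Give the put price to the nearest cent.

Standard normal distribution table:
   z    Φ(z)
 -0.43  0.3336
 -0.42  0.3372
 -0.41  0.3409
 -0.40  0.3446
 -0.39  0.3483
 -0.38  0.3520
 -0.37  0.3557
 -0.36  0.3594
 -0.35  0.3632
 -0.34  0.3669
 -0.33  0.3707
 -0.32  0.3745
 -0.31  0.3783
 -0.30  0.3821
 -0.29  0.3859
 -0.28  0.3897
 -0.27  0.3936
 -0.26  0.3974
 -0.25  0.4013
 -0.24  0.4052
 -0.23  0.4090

$5.63

σ√T = 0.27 × 0.5774 = 0.1559
d₁ = [ln(157/152) + (0.089 − 0.029 + ½·0.27²)·0.3333] / (σ√T) = (0.0324 + 0.0321) / 0.1559 = 0.4139 ≈ 0.41
d₂ = 0.4139 − 0.1559 = 0.2580 ≈ 0.26
e^(−qT) = e^(−0.029·0.3333) = 0.9904;  e^(−rT) = e^(−0.089·0.3333) = 0.9708
N(−d₂) = N(-0.26) = 0.3974;  N(−d₁) = N(-0.41) = 0.3409
P = 152·0.9708·0.3974 − 157·0.9904·0.3409 = 58.6410 − 53.0075 = 5.6335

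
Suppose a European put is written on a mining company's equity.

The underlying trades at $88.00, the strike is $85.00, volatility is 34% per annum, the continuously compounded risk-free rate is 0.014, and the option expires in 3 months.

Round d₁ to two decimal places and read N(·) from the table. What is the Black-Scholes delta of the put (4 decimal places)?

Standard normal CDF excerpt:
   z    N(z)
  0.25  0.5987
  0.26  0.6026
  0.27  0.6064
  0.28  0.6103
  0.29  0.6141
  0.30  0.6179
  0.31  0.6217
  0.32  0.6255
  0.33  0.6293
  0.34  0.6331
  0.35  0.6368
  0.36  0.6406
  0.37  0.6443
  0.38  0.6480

σ√T = 0.34 × 0.5000 = 0.1700
d₁ = [ln(88/85) + (0.014 + 0.34²/2)·0.25] / 0.1700 = [0.0347 + 0.0180] / 0.1700 = 0.3096 → 0.31
N(d₁) = N(0.31) = 0.6217
Δ_put = N(d₁) − 1 = 0.6217 − 1 = -0.3783

-0.3783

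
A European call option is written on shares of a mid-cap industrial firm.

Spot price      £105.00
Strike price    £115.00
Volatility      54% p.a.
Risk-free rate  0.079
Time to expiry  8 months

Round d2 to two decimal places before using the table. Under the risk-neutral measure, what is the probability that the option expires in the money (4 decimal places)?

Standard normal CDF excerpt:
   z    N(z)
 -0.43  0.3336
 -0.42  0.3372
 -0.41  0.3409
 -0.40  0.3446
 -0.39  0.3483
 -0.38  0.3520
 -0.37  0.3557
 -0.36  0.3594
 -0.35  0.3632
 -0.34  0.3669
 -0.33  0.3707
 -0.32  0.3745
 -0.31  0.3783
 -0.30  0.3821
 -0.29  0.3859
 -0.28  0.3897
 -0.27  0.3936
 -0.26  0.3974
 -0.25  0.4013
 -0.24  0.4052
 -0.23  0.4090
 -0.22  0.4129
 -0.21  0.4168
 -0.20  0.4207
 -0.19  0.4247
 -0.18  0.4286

σ√T = 0.54·√0.6667 = 0.4409
ln(S/K) + (r + σ²/2)T = ln(105/115) + (0.079 + 0.54²/2)·0.6667 = -0.0910 + 0.1499 = 0.0589
d₁ = 0.0589 / 0.4409 = 0.1336 which rounds to 0.13
d₂ = d₁ − σ√T = 0.1336 − 0.4409 = -0.3073 which rounds to -0.31
Risk-neutral Pr[S_T > K] = N(d₂) = N(-0.31) = 0.3783

0.3783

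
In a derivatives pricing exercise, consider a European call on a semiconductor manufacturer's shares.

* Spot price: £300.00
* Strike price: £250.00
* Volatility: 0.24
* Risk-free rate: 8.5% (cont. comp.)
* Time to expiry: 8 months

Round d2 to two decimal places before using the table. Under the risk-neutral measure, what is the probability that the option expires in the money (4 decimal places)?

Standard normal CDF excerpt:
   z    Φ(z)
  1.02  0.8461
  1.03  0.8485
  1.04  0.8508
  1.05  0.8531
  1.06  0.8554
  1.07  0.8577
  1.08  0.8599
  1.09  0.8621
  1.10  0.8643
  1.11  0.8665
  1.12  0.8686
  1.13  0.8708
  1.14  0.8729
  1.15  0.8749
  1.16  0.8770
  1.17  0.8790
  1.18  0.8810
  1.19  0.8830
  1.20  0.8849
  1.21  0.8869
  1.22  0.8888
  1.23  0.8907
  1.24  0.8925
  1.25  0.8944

0.8686

σ√T = 0.24 × 0.8165 = 0.1960
d₁ = [ln(300/250) + (0.085 + ½·0.24²)·0.6667] / (σ√T) = (0.1823 + 0.0759) / 0.1960 = 1.3176 → 1.32
d₂ = 1.3176 − 0.1960 = 1.1216 → 1.12
Risk-neutral Pr[S_T > K] = N(d₂) = N(1.12) = 0.8686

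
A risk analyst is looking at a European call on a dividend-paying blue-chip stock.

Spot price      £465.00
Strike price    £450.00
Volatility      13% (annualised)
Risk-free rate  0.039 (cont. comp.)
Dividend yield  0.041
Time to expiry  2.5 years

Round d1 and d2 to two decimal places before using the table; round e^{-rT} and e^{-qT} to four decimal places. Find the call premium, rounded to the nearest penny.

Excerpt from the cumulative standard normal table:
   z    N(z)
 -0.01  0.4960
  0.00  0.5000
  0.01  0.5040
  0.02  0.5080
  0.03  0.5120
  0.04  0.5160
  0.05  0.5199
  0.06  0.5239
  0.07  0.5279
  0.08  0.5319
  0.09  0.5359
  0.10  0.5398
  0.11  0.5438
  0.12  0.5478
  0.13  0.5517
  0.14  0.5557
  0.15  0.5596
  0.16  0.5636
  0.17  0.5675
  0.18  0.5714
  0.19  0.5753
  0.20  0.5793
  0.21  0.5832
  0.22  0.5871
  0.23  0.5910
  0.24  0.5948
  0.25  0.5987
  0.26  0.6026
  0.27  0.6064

σ√T = 0.13·√2.5 = 0.2055
d₁ = [ln(465/450) + (0.039 − 0.041 + 0.13²/2)·2.5] / 0.2055 = [0.0328 + 0.0161] / 0.2055 = 0.2380 ⇒ 0.24
d₂ = d₁ − σ√T = 0.2380 − 0.2055 = 0.0324 ⇒ 0.03
exp(−qT) = exp(−0.041·2.5) = 0.9026;  exp(−rT) = exp(−0.039·2.5) = 0.9071
N(d₁) = N(0.24) = 0.5948;  N(d₂) = N(0.03) = 0.5120
C = 465·0.9026·0.5948 − 450·0.9071·0.5120 = 249.6429 − 208.9958 = 40.6471

£40.65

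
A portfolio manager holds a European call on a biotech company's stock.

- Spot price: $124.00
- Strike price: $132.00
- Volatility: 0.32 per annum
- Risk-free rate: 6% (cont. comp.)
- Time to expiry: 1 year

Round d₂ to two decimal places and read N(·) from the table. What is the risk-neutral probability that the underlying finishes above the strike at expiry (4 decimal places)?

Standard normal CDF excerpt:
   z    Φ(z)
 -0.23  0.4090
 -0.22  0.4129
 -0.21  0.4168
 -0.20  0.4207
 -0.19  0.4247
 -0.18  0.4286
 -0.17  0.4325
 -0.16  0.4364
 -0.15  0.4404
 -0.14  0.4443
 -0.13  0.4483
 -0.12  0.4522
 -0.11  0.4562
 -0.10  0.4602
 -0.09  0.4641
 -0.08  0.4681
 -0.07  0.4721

0.4325

σ√T = 0.32·√1 = 0.3200
d₁ = [ln(124/132) + (0.06 + ½·0.32²)·1] / (σ√T) = (-0.0625 + 0.1112) / 0.3200 = 0.1521 ≈ 0.15
d₂ = 0.1521 − 0.3200 = -0.1679 ≈ -0.17
Pr(exercise) under Q = N(d₂) = 0.4325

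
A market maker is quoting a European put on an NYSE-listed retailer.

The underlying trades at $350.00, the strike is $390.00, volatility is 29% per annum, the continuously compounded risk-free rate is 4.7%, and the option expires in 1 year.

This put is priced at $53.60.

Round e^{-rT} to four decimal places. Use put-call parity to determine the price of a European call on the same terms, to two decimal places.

e^(−rT) = e^(−0.047·1) = 0.9541
Put-call parity: C − P = S − K·e^(−rT) = 350 − 390·0.9541 = 350 − 372.0990 = -22.0990
C = P + (C − P) = 53.60 + (-22.0990) = 31.5010

$31.50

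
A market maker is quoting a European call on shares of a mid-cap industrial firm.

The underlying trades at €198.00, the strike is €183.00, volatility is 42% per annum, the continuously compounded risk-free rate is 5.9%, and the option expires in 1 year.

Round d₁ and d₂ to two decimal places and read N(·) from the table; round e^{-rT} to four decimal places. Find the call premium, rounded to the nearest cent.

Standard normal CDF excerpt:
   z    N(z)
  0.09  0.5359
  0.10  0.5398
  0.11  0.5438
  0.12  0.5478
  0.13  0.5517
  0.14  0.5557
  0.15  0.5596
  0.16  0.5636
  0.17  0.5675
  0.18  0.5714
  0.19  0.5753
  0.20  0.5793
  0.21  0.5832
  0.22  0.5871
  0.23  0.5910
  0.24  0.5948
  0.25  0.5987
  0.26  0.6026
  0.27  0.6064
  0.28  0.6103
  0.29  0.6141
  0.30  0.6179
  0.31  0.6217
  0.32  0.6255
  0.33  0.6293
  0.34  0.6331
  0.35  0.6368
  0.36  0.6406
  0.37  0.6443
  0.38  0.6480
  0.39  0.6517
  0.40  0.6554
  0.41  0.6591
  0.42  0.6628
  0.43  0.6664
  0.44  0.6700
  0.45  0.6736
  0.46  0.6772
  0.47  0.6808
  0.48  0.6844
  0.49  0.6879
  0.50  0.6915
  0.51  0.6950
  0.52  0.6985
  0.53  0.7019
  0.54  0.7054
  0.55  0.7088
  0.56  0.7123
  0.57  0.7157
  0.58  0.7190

€45.17

σ√T = 0.42 × 1.0000 = 0.4200
d₁ = [ln(198/183) + (0.059 + 0.42²/2)·1] / 0.4200 = [0.0788 + 0.1472] / 0.4200 = 0.5380 ⇒ 0.54
d₂ = d₁ − σ√T = 0.5380 − 0.4200 = 0.1180 ⇒ 0.12
exp(−rT) = exp(−0.059·1) = 0.9427
N(d₁) = N(0.54) = 0.7054;  N(d₂) = N(0.12) = 0.5478
C = 198·0.7054 − 183·0.9427·0.5478 = 139.6692 − 94.5032 = 45.1660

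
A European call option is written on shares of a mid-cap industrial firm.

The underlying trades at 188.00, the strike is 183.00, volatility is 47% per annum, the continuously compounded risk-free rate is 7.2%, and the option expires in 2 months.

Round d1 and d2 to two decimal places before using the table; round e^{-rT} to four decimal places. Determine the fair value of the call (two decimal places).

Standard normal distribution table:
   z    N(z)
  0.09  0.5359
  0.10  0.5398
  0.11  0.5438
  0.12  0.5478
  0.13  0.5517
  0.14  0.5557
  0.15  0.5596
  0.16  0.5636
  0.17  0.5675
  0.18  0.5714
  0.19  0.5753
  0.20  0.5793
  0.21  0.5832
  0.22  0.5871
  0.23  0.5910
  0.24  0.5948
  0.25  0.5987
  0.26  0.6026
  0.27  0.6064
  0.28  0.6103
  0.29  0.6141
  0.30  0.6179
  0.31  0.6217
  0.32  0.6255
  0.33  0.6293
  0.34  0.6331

17.83

σ√T = 0.47 × 0.4082 = 0.1919
d₁ = [ln(188/183) + (0.072 + 0.47²/2)·0.1667] / 0.1919 = [0.0270 + 0.0304] / 0.1919 = 0.2990 ≈ 0.30
d₂ = d₁ − σ√T = 0.2990 − 0.1919 = 0.1071 ≈ 0.11
exp(−rT) = exp(−0.072·0.1667) = 0.9881
N(d₁) = N(0.30) = 0.6179;  N(d₂) = N(0.11) = 0.5438
C = 188·0.6179 − 183·0.9881·0.5438 = 116.1652 − 98.3312 = 17.8340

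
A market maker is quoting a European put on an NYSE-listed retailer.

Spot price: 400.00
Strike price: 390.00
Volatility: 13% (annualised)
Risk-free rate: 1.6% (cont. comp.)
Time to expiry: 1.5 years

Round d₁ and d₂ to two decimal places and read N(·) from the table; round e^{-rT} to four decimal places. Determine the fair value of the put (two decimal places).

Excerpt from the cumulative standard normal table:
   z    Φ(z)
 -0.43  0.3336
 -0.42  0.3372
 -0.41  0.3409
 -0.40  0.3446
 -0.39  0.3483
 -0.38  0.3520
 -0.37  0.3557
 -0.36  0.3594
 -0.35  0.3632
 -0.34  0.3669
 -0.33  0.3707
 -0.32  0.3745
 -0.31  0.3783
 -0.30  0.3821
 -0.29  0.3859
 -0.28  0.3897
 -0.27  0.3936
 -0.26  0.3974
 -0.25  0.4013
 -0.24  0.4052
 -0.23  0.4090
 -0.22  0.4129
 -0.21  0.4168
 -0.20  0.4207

σ√T = 0.13 × 1.2247 = 0.1592
ln(S/K) + (r + σ²/2)T = ln(400/390) + (0.016 + 0.13²/2)·1.5 = 0.0253 + 0.0367 = 0.0620
d₁ = 0.0620 / 0.1592 = 0.3894 ≈ 0.39
d₂ = d₁ − σ√T = 0.3894 − 0.1592 = 0.2301 ≈ 0.23
e^(−rT) = e^(−0.016·1.5) = 0.9763
P = 390·0.9763·N(-0.23) − 400·N(-0.39) = 390·0.9763·0.4090 − 400·0.3483 = 155.7296 − 139.3200 = 16.4096

16.41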